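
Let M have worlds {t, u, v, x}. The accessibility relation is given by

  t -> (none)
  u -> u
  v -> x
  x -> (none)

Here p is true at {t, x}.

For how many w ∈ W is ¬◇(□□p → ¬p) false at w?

1

t: ◇(□□p → ¬p) is F. ✓
u: ◇(□□p → ¬p) is T. ✗
v: ◇(□□p → ¬p) is F. ✓
x: ◇(□□p → ¬p) is F. ✓
Satisfying worlds: {t, v, x}.
So ¬◇(□□p → ¬p) fails at the other 1 world.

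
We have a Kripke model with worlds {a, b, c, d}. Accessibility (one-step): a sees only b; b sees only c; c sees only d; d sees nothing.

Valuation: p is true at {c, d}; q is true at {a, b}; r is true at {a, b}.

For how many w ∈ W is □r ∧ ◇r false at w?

a: □r is T, ◇r is T. ✓
b: □r is F, ◇r is F. ✗
c: □r is F, ◇r is F. ✗
d: □r is T, ◇r is F. ✗
Satisfying worlds: {a}.
So □r ∧ ◇r fails at the other 3 worlds.

3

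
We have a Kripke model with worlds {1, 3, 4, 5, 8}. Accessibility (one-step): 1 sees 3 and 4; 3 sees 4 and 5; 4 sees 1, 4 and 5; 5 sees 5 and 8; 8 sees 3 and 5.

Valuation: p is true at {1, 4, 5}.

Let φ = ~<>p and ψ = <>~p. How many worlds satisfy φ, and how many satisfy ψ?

For ~<>p:
1: <>p is T. ✗
3: <>p is T. ✗
4: <>p is T. ✗
5: <>p is T. ✗
8: <>p is T. ✗
— 0 worlds.
For <>~p:
1: successors {3, 4}; ~p there: 3:T, 4:F. ✓
3: successors {4, 5}; ~p there: 4:F, 5:F. ✗
4: successors {1, 4, 5}; ~p there: 1:F, 4:F, 5:F. ✗
5: successors {5, 8}; ~p there: 5:F, 8:T. ✓
8: successors {3, 5}; ~p there: 3:T, 5:F. ✓
— 3 worlds.

0 and 3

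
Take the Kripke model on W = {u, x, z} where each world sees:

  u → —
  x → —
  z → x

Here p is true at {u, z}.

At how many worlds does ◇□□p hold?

1

u: no successors, so ◇□□p fails. ✗
x: no successors, so ◇□□p fails. ✗
z: successors {x}; □□p there: x:T. ✓
Satisfying worlds: {z}.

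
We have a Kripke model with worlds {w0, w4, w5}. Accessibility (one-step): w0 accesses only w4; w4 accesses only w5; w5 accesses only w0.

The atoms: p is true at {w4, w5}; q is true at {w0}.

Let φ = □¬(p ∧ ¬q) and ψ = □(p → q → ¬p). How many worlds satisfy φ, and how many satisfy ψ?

1 and 3

For □¬(p ∧ ¬q):
w0: successors {w4}; ¬(p ∧ ¬q) there: w4:F. ✗
w4: successors {w5}; ¬(p ∧ ¬q) there: w5:F. ✗
w5: successors {w0}; ¬(p ∧ ¬q) there: w0:T. ✓
— 1 world.
For □(p → q → ¬p):
w0: successors {w4}; p → q → ¬p there: w4:T. ✓
w4: successors {w5}; p → q → ¬p there: w5:T. ✓
w5: successors {w0}; p → q → ¬p there: w0:T. ✓
— 3 worlds.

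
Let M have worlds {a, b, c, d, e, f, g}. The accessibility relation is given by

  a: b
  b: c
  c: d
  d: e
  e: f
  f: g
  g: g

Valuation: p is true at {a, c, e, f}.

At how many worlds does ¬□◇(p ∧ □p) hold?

6

a: □◇(p ∧ □p) is F. ✓
b: □◇(p ∧ □p) is F. ✓
c: □◇(p ∧ □p) is T. ✗
d: □◇(p ∧ □p) is F. ✓
e: □◇(p ∧ □p) is F. ✓
f: □◇(p ∧ □p) is F. ✓
g: □◇(p ∧ □p) is F. ✓
Satisfying worlds: {a, b, d, e, f, g}.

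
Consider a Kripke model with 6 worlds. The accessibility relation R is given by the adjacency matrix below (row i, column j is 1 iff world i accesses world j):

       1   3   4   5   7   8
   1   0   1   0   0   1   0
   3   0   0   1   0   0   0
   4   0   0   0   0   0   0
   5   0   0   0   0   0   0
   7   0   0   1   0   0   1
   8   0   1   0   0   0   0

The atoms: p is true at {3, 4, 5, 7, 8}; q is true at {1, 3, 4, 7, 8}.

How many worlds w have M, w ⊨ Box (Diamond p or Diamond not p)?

4

1: successors {3, 7}; Diamond p or Diamond not p there: 3:T, 7:T. ✓
3: successors {4}; Diamond p or Diamond not p there: 4:F. ✗
4: no successors, so Box (Diamond p or Diamond not p) holds vacuously. ✓
5: no successors, so Box (Diamond p or Diamond not p) holds vacuously. ✓
7: successors {4, 8}; Diamond p or Diamond not p there: 4:F, 8:T. ✗
8: successors {3}; Diamond p or Diamond not p there: 3:T. ✓
Satisfying worlds: {1, 4, 5, 8}.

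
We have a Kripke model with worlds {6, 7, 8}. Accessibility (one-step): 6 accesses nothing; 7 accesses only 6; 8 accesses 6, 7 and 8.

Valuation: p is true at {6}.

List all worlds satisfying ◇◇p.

6: no successors, so ◇◇p fails. ✗
7: successors {6}; ◇p there: 6:F. ✗
8: successors {6, 7, 8}; ◇p there: 6:F, 7:T, 8:T. ✓

{8}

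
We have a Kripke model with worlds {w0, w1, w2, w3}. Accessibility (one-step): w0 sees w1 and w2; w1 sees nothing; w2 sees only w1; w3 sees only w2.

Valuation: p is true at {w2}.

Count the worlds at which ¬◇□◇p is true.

2

w0: ◇□◇p is T. ✗
w1: ◇□◇p is F. ✓
w2: ◇□◇p is T. ✗
w3: ◇□◇p is F. ✓
Satisfying worlds: {w1, w3}.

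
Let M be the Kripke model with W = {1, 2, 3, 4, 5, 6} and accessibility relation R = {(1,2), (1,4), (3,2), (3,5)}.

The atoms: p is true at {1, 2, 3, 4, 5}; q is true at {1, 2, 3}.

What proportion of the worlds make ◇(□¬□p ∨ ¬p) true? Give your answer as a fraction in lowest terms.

1/3

1: successors {2, 4}; □¬□p ∨ ¬p there: 2:T, 4:T. ✓
2: no successors, so ◇(□¬□p ∨ ¬p) fails. ✗
3: successors {2, 5}; □¬□p ∨ ¬p there: 2:T, 5:T. ✓
4: no successors, so ◇(□¬□p ∨ ¬p) fails. ✗
5: no successors, so ◇(□¬□p ∨ ¬p) fails. ✗
6: no successors, so ◇(□¬□p ∨ ¬p) fails. ✗
That's 2 of 6 worlds, so 2/6 = 1/3.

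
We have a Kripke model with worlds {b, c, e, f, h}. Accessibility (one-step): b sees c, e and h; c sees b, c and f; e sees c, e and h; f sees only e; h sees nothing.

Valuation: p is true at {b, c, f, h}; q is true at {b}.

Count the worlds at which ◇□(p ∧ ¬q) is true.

2

b: successors {c, e, h}; □(p ∧ ¬q) there: c:F, e:F, h:T. ✓
c: successors {b, c, f}; □(p ∧ ¬q) there: b:F, c:F, f:F. ✗
e: successors {c, e, h}; □(p ∧ ¬q) there: c:F, e:F, h:T. ✓
f: successors {e}; □(p ∧ ¬q) there: e:F. ✗
h: no successors, so ◇□(p ∧ ¬q) fails. ✗
Satisfying worlds: {b, e}.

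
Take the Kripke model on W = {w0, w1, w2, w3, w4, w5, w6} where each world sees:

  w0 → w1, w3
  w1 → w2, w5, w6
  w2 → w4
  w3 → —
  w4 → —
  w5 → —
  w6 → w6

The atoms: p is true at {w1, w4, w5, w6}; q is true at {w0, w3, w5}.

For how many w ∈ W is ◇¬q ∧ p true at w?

w0: ◇¬q is T, p is F. ✗
w1: ◇¬q is T, p is T. ✓
w2: ◇¬q is T, p is F. ✗
w3: ◇¬q is F, p is F. ✗
w4: ◇¬q is F, p is T. ✗
w5: ◇¬q is F, p is T. ✗
w6: ◇¬q is T, p is T. ✓
Satisfying worlds: {w1, w6}.

2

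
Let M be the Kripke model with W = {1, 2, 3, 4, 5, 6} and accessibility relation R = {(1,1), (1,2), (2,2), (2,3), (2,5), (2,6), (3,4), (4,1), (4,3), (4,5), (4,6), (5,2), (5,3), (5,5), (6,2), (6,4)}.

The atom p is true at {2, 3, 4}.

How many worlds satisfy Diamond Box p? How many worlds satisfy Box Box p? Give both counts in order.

For Diamond Box p:
1: successors {1, 2}; Box p there: 1:F, 2:F. ✗
2: successors {2, 3, 5, 6}; Box p there: 2:F, 3:T, 5:F, 6:T. ✓
3: successors {4}; Box p there: 4:F. ✗
4: successors {1, 3, 5, 6}; Box p there: 1:F, 3:T, 5:F, 6:T. ✓
5: successors {2, 3, 5}; Box p there: 2:F, 3:T, 5:F. ✓
6: successors {2, 4}; Box p there: 2:F, 4:F. ✗
— 3 worlds.
For Box Box p:
1: successors {1, 2}; Box p there: 1:F, 2:F. ✗
2: successors {2, 3, 5, 6}; Box p there: 2:F, 3:T, 5:F, 6:T. ✗
3: successors {4}; Box p there: 4:F. ✗
4: successors {1, 3, 5, 6}; Box p there: 1:F, 3:T, 5:F, 6:T. ✗
5: successors {2, 3, 5}; Box p there: 2:F, 3:T, 5:F. ✗
6: successors {2, 4}; Box p there: 2:F, 4:F. ✗
— 0 worlds.

3 and 0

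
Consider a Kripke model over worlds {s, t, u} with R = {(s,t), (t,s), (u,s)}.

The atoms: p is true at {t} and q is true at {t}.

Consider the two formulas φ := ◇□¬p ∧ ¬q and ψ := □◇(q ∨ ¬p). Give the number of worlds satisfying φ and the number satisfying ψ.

1 and 3

For ◇□¬p ∧ ¬q:
s: ◇□¬p is T, ¬q is T. ✓
t: ◇□¬p is F, ¬q is F. ✗
u: ◇□¬p is F, ¬q is T. ✗
— 1 world.
For □◇(q ∨ ¬p):
s: successors {t}; ◇(q ∨ ¬p) there: t:T. ✓
t: successors {s}; ◇(q ∨ ¬p) there: s:T. ✓
u: successors {s}; ◇(q ∨ ¬p) there: s:T. ✓
— 3 worlds.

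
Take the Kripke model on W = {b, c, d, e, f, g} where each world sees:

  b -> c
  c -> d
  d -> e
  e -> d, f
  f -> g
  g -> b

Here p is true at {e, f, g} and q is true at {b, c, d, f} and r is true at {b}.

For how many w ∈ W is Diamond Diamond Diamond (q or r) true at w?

b: successors {c}; Diamond Diamond (q or r) there: c:F. ✗
c: successors {d}; Diamond Diamond (q or r) there: d:T. ✓
d: successors {e}; Diamond Diamond (q or r) there: e:F. ✗
e: successors {d, f}; Diamond Diamond (q or r) there: d:T, f:T. ✓
f: successors {g}; Diamond Diamond (q or r) there: g:T. ✓
g: successors {b}; Diamond Diamond (q or r) there: b:T. ✓
Satisfying worlds: {c, e, f, g}.

4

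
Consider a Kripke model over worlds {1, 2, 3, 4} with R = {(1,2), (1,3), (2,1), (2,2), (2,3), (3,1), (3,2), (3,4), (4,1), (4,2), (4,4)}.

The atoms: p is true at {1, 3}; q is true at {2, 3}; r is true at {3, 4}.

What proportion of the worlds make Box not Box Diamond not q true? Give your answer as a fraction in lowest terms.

1/4

1: successors {2, 3}; not Box Diamond not q there: 2:T, 3:T. ✓
2: successors {1, 2, 3}; not Box Diamond not q there: 1:F, 2:T, 3:T. ✗
3: successors {1, 2, 4}; not Box Diamond not q there: 1:F, 2:T, 4:T. ✗
4: successors {1, 2, 4}; not Box Diamond not q there: 1:F, 2:T, 4:T. ✗
That's 1 of 4 worlds, so 1/4.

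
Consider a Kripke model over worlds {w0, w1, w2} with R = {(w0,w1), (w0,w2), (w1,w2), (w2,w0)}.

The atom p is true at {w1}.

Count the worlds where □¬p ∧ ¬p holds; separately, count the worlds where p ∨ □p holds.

1 and 1

For □¬p ∧ ¬p:
w0: □¬p is F, ¬p is T. ✗
w1: □¬p is T, ¬p is F. ✗
w2: □¬p is T, ¬p is T. ✓
— 1 world.
For p ∨ □p:
w0: p is F, □p is F. ✗
w1: p is T, □p is F. ✓
w2: p is F, □p is F. ✗
— 1 world.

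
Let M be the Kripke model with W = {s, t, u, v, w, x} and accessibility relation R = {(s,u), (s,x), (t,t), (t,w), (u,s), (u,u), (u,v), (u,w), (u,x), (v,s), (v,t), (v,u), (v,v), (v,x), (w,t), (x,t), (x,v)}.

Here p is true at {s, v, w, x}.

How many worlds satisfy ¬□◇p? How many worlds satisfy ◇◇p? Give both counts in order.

For ¬□◇p:
s: □◇p is T. ✗
t: □◇p is F. ✓
u: □◇p is F. ✓
v: □◇p is T. ✗
w: □◇p is T. ✗
x: □◇p is T. ✗
— 2 worlds.
For ◇◇p:
s: successors {u, x}; ◇p there: u:T, x:T. ✓
t: successors {t, w}; ◇p there: t:T, w:F. ✓
u: successors {s, u, v, w, x}; ◇p there: s:T, u:T, v:T, w:F, x:T. ✓
v: successors {s, t, u, v, x}; ◇p there: s:T, t:T, u:T, v:T, x:T. ✓
w: successors {t}; ◇p there: t:T. ✓
x: successors {t, v}; ◇p there: t:T, v:T. ✓
— 6 worlds.

2 and 6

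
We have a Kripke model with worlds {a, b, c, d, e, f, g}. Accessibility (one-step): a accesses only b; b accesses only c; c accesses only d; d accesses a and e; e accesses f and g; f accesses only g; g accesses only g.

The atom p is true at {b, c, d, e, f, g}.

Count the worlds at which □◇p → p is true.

6

a: □◇p is T, p is F. ✗
b: □◇p is T, p is T. ✓
c: □◇p is T, p is T. ✓
d: □◇p is T, p is T. ✓
e: □◇p is T, p is T. ✓
f: □◇p is T, p is T. ✓
g: □◇p is T, p is T. ✓
Satisfying worlds: {b, c, d, e, f, g}.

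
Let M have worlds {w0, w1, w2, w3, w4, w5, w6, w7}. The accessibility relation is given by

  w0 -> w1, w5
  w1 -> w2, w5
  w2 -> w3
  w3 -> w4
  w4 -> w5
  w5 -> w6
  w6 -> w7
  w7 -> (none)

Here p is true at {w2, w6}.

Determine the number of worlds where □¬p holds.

w0: successors {w1, w5}; ¬p there: w1:T, w5:T. ✓
w1: successors {w2, w5}; ¬p there: w2:F, w5:T. ✗
w2: successors {w3}; ¬p there: w3:T. ✓
w3: successors {w4}; ¬p there: w4:T. ✓
w4: successors {w5}; ¬p there: w5:T. ✓
w5: successors {w6}; ¬p there: w6:F. ✗
w6: successors {w7}; ¬p there: w7:T. ✓
w7: no successors, so □¬p holds vacuously. ✓
Satisfying worlds: {w0, w2, w3, w4, w6, w7}.

6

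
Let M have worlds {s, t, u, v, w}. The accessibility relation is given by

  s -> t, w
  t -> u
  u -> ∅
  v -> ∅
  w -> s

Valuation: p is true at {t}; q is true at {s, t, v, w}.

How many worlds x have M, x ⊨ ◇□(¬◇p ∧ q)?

s: successors {t, w}; □(¬◇p ∧ q) there: t:F, w:F. ✗
t: successors {u}; □(¬◇p ∧ q) there: u:T. ✓
u: no successors, so ◇□(¬◇p ∧ q) fails. ✗
v: no successors, so ◇□(¬◇p ∧ q) fails. ✗
w: successors {s}; □(¬◇p ∧ q) there: s:T. ✓
Satisfying worlds: {t, w}.

2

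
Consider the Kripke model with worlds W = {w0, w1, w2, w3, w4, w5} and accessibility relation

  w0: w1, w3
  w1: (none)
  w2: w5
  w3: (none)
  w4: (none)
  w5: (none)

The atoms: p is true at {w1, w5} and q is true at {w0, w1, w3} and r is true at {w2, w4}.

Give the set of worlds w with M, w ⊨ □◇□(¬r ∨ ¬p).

w0: successors {w1, w3}; ◇□(¬r ∨ ¬p) there: w1:F, w3:F. ✗
w1: no successors, so □◇□(¬r ∨ ¬p) holds vacuously. ✓
w2: successors {w5}; ◇□(¬r ∨ ¬p) there: w5:F. ✗
w3: no successors, so □◇□(¬r ∨ ¬p) holds vacuously. ✓
w4: no successors, so □◇□(¬r ∨ ¬p) holds vacuously. ✓
w5: no successors, so □◇□(¬r ∨ ¬p) holds vacuously. ✓

{w1, w3, w4, w5}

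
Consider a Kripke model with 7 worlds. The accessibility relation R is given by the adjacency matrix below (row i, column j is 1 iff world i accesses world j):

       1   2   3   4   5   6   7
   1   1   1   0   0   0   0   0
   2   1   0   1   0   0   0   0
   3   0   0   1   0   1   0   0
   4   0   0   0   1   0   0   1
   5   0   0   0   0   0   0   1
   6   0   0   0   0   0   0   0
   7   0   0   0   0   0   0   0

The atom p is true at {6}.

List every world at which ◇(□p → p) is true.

{1, 2, 3, 4}

1: successors {1, 2}; □p → p there: 1:T, 2:T. ✓
2: successors {1, 3}; □p → p there: 1:T, 3:T. ✓
3: successors {3, 5}; □p → p there: 3:T, 5:T. ✓
4: successors {4, 7}; □p → p there: 4:T, 7:F. ✓
5: successors {7}; □p → p there: 7:F. ✗
6: no successors, so ◇(□p → p) fails. ✗
7: no successors, so ◇(□p → p) fails. ✗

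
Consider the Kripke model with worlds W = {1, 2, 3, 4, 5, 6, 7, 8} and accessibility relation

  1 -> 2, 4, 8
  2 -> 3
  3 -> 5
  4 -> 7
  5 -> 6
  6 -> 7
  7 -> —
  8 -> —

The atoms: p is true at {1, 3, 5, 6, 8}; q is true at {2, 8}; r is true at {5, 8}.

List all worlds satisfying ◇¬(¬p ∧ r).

{1, 2, 3, 4, 5, 6}

1: successors {2, 4, 8}; ¬(¬p ∧ r) there: 2:T, 4:T, 8:T. ✓
2: successors {3}; ¬(¬p ∧ r) there: 3:T. ✓
3: successors {5}; ¬(¬p ∧ r) there: 5:T. ✓
4: successors {7}; ¬(¬p ∧ r) there: 7:T. ✓
5: successors {6}; ¬(¬p ∧ r) there: 6:T. ✓
6: successors {7}; ¬(¬p ∧ r) there: 7:T. ✓
7: no successors, so ◇¬(¬p ∧ r) fails. ✗
8: no successors, so ◇¬(¬p ∧ r) fails. ✗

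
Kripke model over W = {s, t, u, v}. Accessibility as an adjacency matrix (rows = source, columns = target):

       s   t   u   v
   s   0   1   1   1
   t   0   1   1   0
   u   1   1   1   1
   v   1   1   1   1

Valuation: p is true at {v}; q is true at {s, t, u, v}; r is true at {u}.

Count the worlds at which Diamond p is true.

3

s: successors {t, u, v}; p there: t:F, u:F, v:T. ✓
t: successors {t, u}; p there: t:F, u:F. ✗
u: successors {s, t, u, v}; p there: s:F, t:F, u:F, v:T. ✓
v: successors {s, t, u, v}; p there: s:F, t:F, u:F, v:T. ✓
Satisfying worlds: {s, u, v}.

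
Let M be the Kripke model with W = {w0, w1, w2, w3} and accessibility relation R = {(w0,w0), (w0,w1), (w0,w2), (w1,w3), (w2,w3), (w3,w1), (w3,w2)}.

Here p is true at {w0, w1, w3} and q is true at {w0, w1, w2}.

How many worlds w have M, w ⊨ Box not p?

0

w0: successors {w0, w1, w2}; not p there: w0:F, w1:F, w2:T. ✗
w1: successors {w3}; not p there: w3:F. ✗
w2: successors {w3}; not p there: w3:F. ✗
w3: successors {w1, w2}; not p there: w1:F, w2:T. ✗
Satisfying worlds: ∅.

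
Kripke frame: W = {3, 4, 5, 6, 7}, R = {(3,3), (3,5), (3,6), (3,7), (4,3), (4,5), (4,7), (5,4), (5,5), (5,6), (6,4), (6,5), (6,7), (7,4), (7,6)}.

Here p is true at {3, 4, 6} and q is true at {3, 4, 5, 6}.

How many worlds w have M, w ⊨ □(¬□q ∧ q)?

1

3: successors {3, 5, 6, 7}; ¬□q ∧ q there: 3:T, 5:F, 6:T, 7:F. ✗
4: successors {3, 5, 7}; ¬□q ∧ q there: 3:T, 5:F, 7:F. ✗
5: successors {4, 5, 6}; ¬□q ∧ q there: 4:T, 5:F, 6:T. ✗
6: successors {4, 5, 7}; ¬□q ∧ q there: 4:T, 5:F, 7:F. ✗
7: successors {4, 6}; ¬□q ∧ q there: 4:T, 6:T. ✓
Satisfying worlds: {7}.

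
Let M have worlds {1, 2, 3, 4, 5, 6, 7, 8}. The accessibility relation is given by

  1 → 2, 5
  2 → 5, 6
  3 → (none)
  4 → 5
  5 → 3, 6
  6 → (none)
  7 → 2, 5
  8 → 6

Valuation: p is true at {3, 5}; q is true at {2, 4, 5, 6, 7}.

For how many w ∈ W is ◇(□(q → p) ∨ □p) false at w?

1: successors {2, 5}; □(q → p) ∨ □p there: 2:F, 5:F. ✗
2: successors {5, 6}; □(q → p) ∨ □p there: 5:F, 6:T. ✓
3: no successors, so ◇(□(q → p) ∨ □p) fails. ✗
4: successors {5}; □(q → p) ∨ □p there: 5:F. ✗
5: successors {3, 6}; □(q → p) ∨ □p there: 3:T, 6:T. ✓
6: no successors, so ◇(□(q → p) ∨ □p) fails. ✗
7: successors {2, 5}; □(q → p) ∨ □p there: 2:F, 5:F. ✗
8: successors {6}; □(q → p) ∨ □p there: 6:T. ✓
Satisfying worlds: {2, 5, 8}.
So ◇(□(q → p) ∨ □p) fails at the other 5 worlds.

5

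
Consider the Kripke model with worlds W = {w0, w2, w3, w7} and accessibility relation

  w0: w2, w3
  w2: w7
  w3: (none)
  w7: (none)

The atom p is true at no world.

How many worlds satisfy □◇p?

2

w0: successors {w2, w3}; ◇p there: w2:F, w3:F. ✗
w2: successors {w7}; ◇p there: w7:F. ✗
w3: no successors, so □◇p holds vacuously. ✓
w7: no successors, so □◇p holds vacuously. ✓
Satisfying worlds: {w3, w7}.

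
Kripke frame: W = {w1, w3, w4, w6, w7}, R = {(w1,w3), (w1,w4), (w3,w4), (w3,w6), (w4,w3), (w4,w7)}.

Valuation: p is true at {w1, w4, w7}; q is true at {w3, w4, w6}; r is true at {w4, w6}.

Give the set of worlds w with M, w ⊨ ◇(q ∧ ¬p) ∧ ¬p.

{w3}

w1: ◇(q ∧ ¬p) is T, ¬p is F. ✗
w3: ◇(q ∧ ¬p) is T, ¬p is T. ✓
w4: ◇(q ∧ ¬p) is T, ¬p is F. ✗
w6: ◇(q ∧ ¬p) is F, ¬p is T. ✗
w7: ◇(q ∧ ¬p) is F, ¬p is F. ✗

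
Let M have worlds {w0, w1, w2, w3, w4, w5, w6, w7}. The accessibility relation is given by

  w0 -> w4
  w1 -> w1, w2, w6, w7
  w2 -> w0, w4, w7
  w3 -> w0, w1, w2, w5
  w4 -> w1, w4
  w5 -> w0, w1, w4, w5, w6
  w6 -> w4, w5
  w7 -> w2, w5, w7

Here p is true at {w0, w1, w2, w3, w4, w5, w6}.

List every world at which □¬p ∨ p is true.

{w0, w1, w2, w3, w4, w5, w6}

w0: □¬p is F, p is T. ✓
w1: □¬p is F, p is T. ✓
w2: □¬p is F, p is T. ✓
w3: □¬p is F, p is T. ✓
w4: □¬p is F, p is T. ✓
w5: □¬p is F, p is T. ✓
w6: □¬p is F, p is T. ✓
w7: □¬p is F, p is F. ✗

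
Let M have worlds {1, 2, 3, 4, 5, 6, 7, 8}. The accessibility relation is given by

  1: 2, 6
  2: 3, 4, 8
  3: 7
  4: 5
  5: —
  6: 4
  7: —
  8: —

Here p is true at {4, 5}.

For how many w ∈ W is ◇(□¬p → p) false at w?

4

1: successors {2, 6}; □¬p → p there: 2:T, 6:T. ✓
2: successors {3, 4, 8}; □¬p → p there: 3:F, 4:T, 8:F. ✓
3: successors {7}; □¬p → p there: 7:F. ✗
4: successors {5}; □¬p → p there: 5:T. ✓
5: no successors, so ◇(□¬p → p) fails. ✗
6: successors {4}; □¬p → p there: 4:T. ✓
7: no successors, so ◇(□¬p → p) fails. ✗
8: no successors, so ◇(□¬p → p) fails. ✗
Satisfying worlds: {1, 2, 4, 6}.
So ◇(□¬p → p) fails at the other 4 worlds.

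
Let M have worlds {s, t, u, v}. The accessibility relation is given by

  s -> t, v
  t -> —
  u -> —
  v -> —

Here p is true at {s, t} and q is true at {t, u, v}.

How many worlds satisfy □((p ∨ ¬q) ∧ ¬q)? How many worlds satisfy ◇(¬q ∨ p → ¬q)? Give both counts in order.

3 and 1

For □((p ∨ ¬q) ∧ ¬q):
s: successors {t, v}; (p ∨ ¬q) ∧ ¬q there: t:F, v:F. ✗
t: no successors, so □((p ∨ ¬q) ∧ ¬q) holds vacuously. ✓
u: no successors, so □((p ∨ ¬q) ∧ ¬q) holds vacuously. ✓
v: no successors, so □((p ∨ ¬q) ∧ ¬q) holds vacuously. ✓
— 3 worlds.
For ◇(¬q ∨ p → ¬q):
s: successors {t, v}; ¬q ∨ p → ¬q there: t:F, v:T. ✓
t: no successors, so ◇(¬q ∨ p → ¬q) fails. ✗
u: no successors, so ◇(¬q ∨ p → ¬q) fails. ✗
v: no successors, so ◇(¬q ∨ p → ¬q) fails. ✗
— 1 world.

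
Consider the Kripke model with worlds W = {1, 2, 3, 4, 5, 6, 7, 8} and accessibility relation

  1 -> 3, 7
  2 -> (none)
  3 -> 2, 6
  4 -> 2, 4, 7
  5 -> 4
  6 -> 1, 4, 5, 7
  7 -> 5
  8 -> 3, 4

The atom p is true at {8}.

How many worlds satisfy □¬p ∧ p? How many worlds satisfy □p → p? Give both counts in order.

1 and 7

For □¬p ∧ p:
1: □¬p is T, p is F. ✗
2: □¬p is T, p is F. ✗
3: □¬p is T, p is F. ✗
4: □¬p is T, p is F. ✗
5: □¬p is T, p is F. ✗
6: □¬p is T, p is F. ✗
7: □¬p is T, p is F. ✗
8: □¬p is T, p is T. ✓
— 1 world.
For □p → p:
1: □p is F, p is F. ✓
2: □p is T, p is F. ✗
3: □p is F, p is F. ✓
4: □p is F, p is F. ✓
5: □p is F, p is F. ✓
6: □p is F, p is F. ✓
7: □p is F, p is F. ✓
8: □p is F, p is T. ✓
— 7 worlds.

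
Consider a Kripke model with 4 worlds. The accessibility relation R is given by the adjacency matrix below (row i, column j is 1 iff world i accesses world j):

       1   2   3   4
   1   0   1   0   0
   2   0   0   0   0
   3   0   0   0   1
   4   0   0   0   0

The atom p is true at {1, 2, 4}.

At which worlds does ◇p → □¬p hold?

{2, 4}

1: ◇p is T, □¬p is F. ✗
2: ◇p is F, □¬p is T. ✓
3: ◇p is T, □¬p is F. ✗
4: ◇p is F, □¬p is T. ✓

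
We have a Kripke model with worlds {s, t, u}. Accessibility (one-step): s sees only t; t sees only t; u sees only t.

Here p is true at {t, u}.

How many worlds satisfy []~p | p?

2

s: []~p is F, p is F. ✗
t: []~p is F, p is T. ✓
u: []~p is F, p is T. ✓
Satisfying worlds: {t, u}.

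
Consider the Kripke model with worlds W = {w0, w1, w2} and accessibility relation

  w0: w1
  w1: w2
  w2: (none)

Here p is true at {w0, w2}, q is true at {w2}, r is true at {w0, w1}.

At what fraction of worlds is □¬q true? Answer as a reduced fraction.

2/3

w0: successors {w1}; ¬q there: w1:T. ✓
w1: successors {w2}; ¬q there: w2:F. ✗
w2: no successors, so □¬q holds vacuously. ✓
That's 2 of 3 worlds, so 2/3.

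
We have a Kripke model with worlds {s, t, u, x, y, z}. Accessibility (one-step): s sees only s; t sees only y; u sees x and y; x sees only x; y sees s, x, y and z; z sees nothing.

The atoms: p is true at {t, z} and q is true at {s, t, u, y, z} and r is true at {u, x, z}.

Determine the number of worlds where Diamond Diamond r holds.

s: successors {s}; Diamond r there: s:F. ✗
t: successors {y}; Diamond r there: y:T. ✓
u: successors {x, y}; Diamond r there: x:T, y:T. ✓
x: successors {x}; Diamond r there: x:T. ✓
y: successors {s, x, y, z}; Diamond r there: s:F, x:T, y:T, z:F. ✓
z: no successors, so Diamond Diamond r fails. ✗
Satisfying worlds: {t, u, x, y}.

4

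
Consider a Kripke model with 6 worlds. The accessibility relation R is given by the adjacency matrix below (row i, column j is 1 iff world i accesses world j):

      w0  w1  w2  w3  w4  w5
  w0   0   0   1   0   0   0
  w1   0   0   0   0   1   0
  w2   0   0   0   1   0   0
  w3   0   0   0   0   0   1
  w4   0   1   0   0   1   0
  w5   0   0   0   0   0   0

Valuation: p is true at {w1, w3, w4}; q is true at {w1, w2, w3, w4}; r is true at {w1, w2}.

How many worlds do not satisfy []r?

w0: successors {w2}; r there: w2:T. ✓
w1: successors {w4}; r there: w4:F. ✗
w2: successors {w3}; r there: w3:F. ✗
w3: successors {w5}; r there: w5:F. ✗
w4: successors {w1, w4}; r there: w1:T, w4:F. ✗
w5: no successors, so []r holds vacuously. ✓
Satisfying worlds: {w0, w5}.
So []r fails at the other 4 worlds.

4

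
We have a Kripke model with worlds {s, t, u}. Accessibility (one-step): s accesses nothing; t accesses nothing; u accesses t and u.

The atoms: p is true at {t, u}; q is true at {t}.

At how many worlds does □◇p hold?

s: no successors, so □◇p holds vacuously. ✓
t: no successors, so □◇p holds vacuously. ✓
u: successors {t, u}; ◇p there: t:F, u:T. ✗
Satisfying worlds: {s, t}.

2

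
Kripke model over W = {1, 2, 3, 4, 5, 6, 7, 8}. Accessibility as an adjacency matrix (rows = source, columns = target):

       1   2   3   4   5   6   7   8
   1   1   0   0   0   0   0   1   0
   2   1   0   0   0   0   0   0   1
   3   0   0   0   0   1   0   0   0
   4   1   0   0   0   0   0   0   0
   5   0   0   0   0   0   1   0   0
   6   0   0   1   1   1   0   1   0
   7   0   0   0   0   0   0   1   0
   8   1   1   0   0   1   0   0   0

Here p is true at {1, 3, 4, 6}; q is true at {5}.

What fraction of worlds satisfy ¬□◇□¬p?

1: □◇□¬p is T. ✗
2: □◇□¬p is F. ✓
3: □◇□¬p is F. ✓
4: □◇□¬p is T. ✗
5: □◇□¬p is T. ✗
6: □◇□¬p is F. ✓
7: □◇□¬p is T. ✗
8: □◇□¬p is F. ✓
That's 4 of 8 worlds, so 4/8 = 1/2.

1/2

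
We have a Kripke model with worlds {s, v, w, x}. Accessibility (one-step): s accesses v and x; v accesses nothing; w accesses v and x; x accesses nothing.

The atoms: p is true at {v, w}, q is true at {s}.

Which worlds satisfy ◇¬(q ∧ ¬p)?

s: successors {v, x}; ¬(q ∧ ¬p) there: v:T, x:T. ✓
v: no successors, so ◇¬(q ∧ ¬p) fails. ✗
w: successors {v, x}; ¬(q ∧ ¬p) there: v:T, x:T. ✓
x: no successors, so ◇¬(q ∧ ¬p) fails. ✗

{s, w}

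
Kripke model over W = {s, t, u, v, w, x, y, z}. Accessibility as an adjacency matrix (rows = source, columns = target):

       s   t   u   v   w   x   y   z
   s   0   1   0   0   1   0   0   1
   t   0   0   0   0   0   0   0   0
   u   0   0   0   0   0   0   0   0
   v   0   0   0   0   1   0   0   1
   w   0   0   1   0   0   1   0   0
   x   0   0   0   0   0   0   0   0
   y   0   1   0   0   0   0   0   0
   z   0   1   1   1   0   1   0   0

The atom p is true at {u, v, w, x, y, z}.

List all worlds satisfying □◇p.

s: successors {t, w, z}; ◇p there: t:F, w:T, z:T. ✗
t: no successors, so □◇p holds vacuously. ✓
u: no successors, so □◇p holds vacuously. ✓
v: successors {w, z}; ◇p there: w:T, z:T. ✓
w: successors {u, x}; ◇p there: u:F, x:F. ✗
x: no successors, so □◇p holds vacuously. ✓
y: successors {t}; ◇p there: t:F. ✗
z: successors {t, u, v, x}; ◇p there: t:F, u:F, v:T, x:F. ✗

{t, u, v, x}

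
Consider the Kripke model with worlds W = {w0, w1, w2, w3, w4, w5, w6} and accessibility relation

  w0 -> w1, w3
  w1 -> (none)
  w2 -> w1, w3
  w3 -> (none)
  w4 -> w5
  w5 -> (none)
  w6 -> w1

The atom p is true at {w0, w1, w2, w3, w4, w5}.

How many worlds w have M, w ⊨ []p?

7

w0: successors {w1, w3}; p there: w1:T, w3:T. ✓
w1: no successors, so []p holds vacuously. ✓
w2: successors {w1, w3}; p there: w1:T, w3:T. ✓
w3: no successors, so []p holds vacuously. ✓
w4: successors {w5}; p there: w5:T. ✓
w5: no successors, so []p holds vacuously. ✓
w6: successors {w1}; p there: w1:T. ✓
Satisfying worlds: {w0, w1, w2, w3, w4, w5, w6}.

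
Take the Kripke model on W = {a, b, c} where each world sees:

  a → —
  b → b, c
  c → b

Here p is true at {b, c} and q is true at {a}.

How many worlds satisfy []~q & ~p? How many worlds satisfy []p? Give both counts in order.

For []~q & ~p:
a: []~q is T, ~p is T. ✓
b: []~q is T, ~p is F. ✗
c: []~q is T, ~p is F. ✗
— 1 world.
For []p:
a: no successors, so []p holds vacuously. ✓
b: successors {b, c}; p there: b:T, c:T. ✓
c: successors {b}; p there: b:T. ✓
— 3 worlds.

1 and 3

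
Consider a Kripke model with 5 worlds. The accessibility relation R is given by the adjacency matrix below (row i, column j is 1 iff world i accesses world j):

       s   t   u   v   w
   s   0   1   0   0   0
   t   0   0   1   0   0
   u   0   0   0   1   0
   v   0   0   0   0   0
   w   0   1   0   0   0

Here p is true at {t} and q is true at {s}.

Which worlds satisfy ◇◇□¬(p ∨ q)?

s: successors {t}; ◇□¬(p ∨ q) there: t:T. ✓
t: successors {u}; ◇□¬(p ∨ q) there: u:T. ✓
u: successors {v}; ◇□¬(p ∨ q) there: v:F. ✗
v: no successors, so ◇◇□¬(p ∨ q) fails. ✗
w: successors {t}; ◇□¬(p ∨ q) there: t:T. ✓

{s, t, w}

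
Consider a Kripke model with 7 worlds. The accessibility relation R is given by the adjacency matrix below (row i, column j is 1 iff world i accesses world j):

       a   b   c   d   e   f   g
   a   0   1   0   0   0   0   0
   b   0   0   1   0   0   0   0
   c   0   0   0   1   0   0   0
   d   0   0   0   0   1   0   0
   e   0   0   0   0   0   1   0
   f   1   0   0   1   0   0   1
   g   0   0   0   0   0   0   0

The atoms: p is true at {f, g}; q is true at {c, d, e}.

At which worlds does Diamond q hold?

a: successors {b}; q there: b:F. ✗
b: successors {c}; q there: c:T. ✓
c: successors {d}; q there: d:T. ✓
d: successors {e}; q there: e:T. ✓
e: successors {f}; q there: f:F. ✗
f: successors {a, d, g}; q there: a:F, d:T, g:F. ✓
g: no successors, so Diamond q fails. ✗

{b, c, d, f}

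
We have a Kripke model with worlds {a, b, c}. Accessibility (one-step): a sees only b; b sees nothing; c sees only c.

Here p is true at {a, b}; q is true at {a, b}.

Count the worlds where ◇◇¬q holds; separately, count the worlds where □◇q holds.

1 and 1

For ◇◇¬q:
a: successors {b}; ◇¬q there: b:F. ✗
b: no successors, so ◇◇¬q fails. ✗
c: successors {c}; ◇¬q there: c:T. ✓
— 1 world.
For □◇q:
a: successors {b}; ◇q there: b:F. ✗
b: no successors, so □◇q holds vacuously. ✓
c: successors {c}; ◇q there: c:F. ✗
— 1 world.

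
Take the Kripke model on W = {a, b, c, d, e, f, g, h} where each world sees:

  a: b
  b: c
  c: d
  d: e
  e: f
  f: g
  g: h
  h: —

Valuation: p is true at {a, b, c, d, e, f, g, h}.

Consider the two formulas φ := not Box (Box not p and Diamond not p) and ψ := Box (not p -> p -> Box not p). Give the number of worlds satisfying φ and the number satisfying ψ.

For not Box (Box not p and Diamond not p):
a: Box (Box not p and Diamond not p) is F. ✓
b: Box (Box not p and Diamond not p) is F. ✓
c: Box (Box not p and Diamond not p) is F. ✓
d: Box (Box not p and Diamond not p) is F. ✓
e: Box (Box not p and Diamond not p) is F. ✓
f: Box (Box not p and Diamond not p) is F. ✓
g: Box (Box not p and Diamond not p) is F. ✓
h: Box (Box not p and Diamond not p) is T. ✗
— 7 worlds.
For Box (not p -> p -> Box not p):
a: successors {b}; not p -> p -> Box not p there: b:T. ✓
b: successors {c}; not p -> p -> Box not p there: c:T. ✓
c: successors {d}; not p -> p -> Box not p there: d:T. ✓
d: successors {e}; not p -> p -> Box not p there: e:T. ✓
e: successors {f}; not p -> p -> Box not p there: f:T. ✓
f: successors {g}; not p -> p -> Box not p there: g:T. ✓
g: successors {h}; not p -> p -> Box not p there: h:T. ✓
h: no successors, so Box (not p -> p -> Box not p) holds vacuously. ✓
— 8 worlds.

7 and 8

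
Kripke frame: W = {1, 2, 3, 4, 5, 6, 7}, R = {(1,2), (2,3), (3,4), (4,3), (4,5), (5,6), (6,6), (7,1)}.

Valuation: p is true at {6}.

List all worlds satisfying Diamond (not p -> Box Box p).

1: successors {2}; not p -> Box Box p there: 2:F. ✗
2: successors {3}; not p -> Box Box p there: 3:F. ✗
3: successors {4}; not p -> Box Box p there: 4:F. ✗
4: successors {3, 5}; not p -> Box Box p there: 3:F, 5:T. ✓
5: successors {6}; not p -> Box Box p there: 6:T. ✓
6: successors {6}; not p -> Box Box p there: 6:T. ✓
7: successors {1}; not p -> Box Box p there: 1:F. ✗

{4, 5, 6}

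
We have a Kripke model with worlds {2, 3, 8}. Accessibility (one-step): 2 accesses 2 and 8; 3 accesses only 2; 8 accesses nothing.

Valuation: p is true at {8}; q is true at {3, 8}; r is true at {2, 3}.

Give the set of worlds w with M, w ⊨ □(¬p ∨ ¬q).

2: successors {2, 8}; ¬p ∨ ¬q there: 2:T, 8:F. ✗
3: successors {2}; ¬p ∨ ¬q there: 2:T. ✓
8: no successors, so □(¬p ∨ ¬q) holds vacuously. ✓

{3, 8}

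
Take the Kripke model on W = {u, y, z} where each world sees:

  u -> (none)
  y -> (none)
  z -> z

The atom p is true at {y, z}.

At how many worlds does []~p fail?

u: no successors, so []~p holds vacuously. ✓
y: no successors, so []~p holds vacuously. ✓
z: successors {z}; ~p there: z:F. ✗
Satisfying worlds: {u, y}.
So []~p fails at the other 1 world.

1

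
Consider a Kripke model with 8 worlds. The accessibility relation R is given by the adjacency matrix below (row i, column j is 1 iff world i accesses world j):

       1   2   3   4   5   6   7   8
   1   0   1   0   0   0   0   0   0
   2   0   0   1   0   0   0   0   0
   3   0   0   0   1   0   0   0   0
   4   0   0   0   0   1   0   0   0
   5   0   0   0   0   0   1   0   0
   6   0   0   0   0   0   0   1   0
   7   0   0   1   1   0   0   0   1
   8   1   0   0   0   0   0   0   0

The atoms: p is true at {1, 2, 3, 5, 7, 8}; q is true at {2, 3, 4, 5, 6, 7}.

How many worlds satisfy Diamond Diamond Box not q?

1: successors {2}; Diamond Box not q there: 2:F. ✗
2: successors {3}; Diamond Box not q there: 3:F. ✗
3: successors {4}; Diamond Box not q there: 4:F. ✗
4: successors {5}; Diamond Box not q there: 5:F. ✗
5: successors {6}; Diamond Box not q there: 6:F. ✗
6: successors {7}; Diamond Box not q there: 7:T. ✓
7: successors {3, 4, 8}; Diamond Box not q there: 3:F, 4:F, 8:F. ✗
8: successors {1}; Diamond Box not q there: 1:F. ✗
Satisfying worlds: {6}.

1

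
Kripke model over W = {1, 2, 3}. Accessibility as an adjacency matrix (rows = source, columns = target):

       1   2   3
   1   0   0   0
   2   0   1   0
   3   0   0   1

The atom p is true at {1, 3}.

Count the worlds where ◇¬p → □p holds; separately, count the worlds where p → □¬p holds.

2 and 2

For ◇¬p → □p:
1: ◇¬p is F, □p is T. ✓
2: ◇¬p is T, □p is F. ✗
3: ◇¬p is F, □p is T. ✓
— 2 worlds.
For p → □¬p:
1: p is T, □¬p is T. ✓
2: p is F, □¬p is T. ✓
3: p is T, □¬p is F. ✗
— 2 worlds.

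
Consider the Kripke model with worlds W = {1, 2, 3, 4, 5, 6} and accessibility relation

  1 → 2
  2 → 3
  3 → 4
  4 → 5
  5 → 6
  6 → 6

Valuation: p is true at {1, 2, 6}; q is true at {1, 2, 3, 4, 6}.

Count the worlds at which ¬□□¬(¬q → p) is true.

1: □□¬(¬q → p) is F. ✓
2: □□¬(¬q → p) is F. ✓
3: □□¬(¬q → p) is T. ✗
4: □□¬(¬q → p) is F. ✓
5: □□¬(¬q → p) is F. ✓
6: □□¬(¬q → p) is F. ✓
Satisfying worlds: {1, 2, 4, 5, 6}.

5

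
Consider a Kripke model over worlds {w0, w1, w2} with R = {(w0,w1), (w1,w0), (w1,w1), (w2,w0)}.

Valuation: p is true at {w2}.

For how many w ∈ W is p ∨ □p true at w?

w0: p is F, □p is F. ✗
w1: p is F, □p is F. ✗
w2: p is T, □p is F. ✓
Satisfying worlds: {w2}.

1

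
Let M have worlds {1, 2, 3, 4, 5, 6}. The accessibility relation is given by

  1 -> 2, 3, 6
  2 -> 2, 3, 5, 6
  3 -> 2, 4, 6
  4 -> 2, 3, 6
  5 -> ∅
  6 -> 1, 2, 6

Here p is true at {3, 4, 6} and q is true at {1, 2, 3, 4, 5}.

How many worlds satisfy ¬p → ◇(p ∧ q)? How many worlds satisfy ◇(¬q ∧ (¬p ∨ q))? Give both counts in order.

5 and 0

For ¬p → ◇(p ∧ q):
1: ¬p is T, ◇(p ∧ q) is T. ✓
2: ¬p is T, ◇(p ∧ q) is T. ✓
3: ¬p is F, ◇(p ∧ q) is T. ✓
4: ¬p is F, ◇(p ∧ q) is T. ✓
5: ¬p is T, ◇(p ∧ q) is F. ✗
6: ¬p is F, ◇(p ∧ q) is F. ✓
— 5 worlds.
For ◇(¬q ∧ (¬p ∨ q)):
1: successors {2, 3, 6}; ¬q ∧ (¬p ∨ q) there: 2:F, 3:F, 6:F. ✗
2: successors {2, 3, 5, 6}; ¬q ∧ (¬p ∨ q) there: 2:F, 3:F, 5:F, 6:F. ✗
3: successors {2, 4, 6}; ¬q ∧ (¬p ∨ q) there: 2:F, 4:F, 6:F. ✗
4: successors {2, 3, 6}; ¬q ∧ (¬p ∨ q) there: 2:F, 3:F, 6:F. ✗
5: no successors, so ◇(¬q ∧ (¬p ∨ q)) fails. ✗
6: successors {1, 2, 6}; ¬q ∧ (¬p ∨ q) there: 1:F, 2:F, 6:F. ✗
— 0 worlds.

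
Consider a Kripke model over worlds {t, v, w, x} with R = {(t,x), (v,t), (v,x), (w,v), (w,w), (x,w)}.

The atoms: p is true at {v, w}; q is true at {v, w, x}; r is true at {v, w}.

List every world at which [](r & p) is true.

{w, x}

t: successors {x}; r & p there: x:F. ✗
v: successors {t, x}; r & p there: t:F, x:F. ✗
w: successors {v, w}; r & p there: v:T, w:T. ✓
x: successors {w}; r & p there: w:T. ✓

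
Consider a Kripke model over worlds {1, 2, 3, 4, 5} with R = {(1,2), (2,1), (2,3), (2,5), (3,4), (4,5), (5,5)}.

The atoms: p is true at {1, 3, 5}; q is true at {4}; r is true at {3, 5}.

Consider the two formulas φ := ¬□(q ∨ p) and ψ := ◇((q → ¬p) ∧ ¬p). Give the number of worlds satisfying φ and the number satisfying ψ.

For ¬□(q ∨ p):
1: □(q ∨ p) is F. ✓
2: □(q ∨ p) is T. ✗
3: □(q ∨ p) is T. ✗
4: □(q ∨ p) is T. ✗
5: □(q ∨ p) is T. ✗
— 1 world.
For ◇((q → ¬p) ∧ ¬p):
1: successors {2}; (q → ¬p) ∧ ¬p there: 2:T. ✓
2: successors {1, 3, 5}; (q → ¬p) ∧ ¬p there: 1:F, 3:F, 5:F. ✗
3: successors {4}; (q → ¬p) ∧ ¬p there: 4:T. ✓
4: successors {5}; (q → ¬p) ∧ ¬p there: 5:F. ✗
5: successors {5}; (q → ¬p) ∧ ¬p there: 5:F. ✗
— 2 worlds.

1 and 2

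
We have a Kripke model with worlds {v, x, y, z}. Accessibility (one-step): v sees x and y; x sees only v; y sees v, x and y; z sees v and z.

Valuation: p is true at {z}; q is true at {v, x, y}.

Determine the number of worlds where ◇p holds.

1

v: successors {x, y}; p there: x:F, y:F. ✗
x: successors {v}; p there: v:F. ✗
y: successors {v, x, y}; p there: v:F, x:F, y:F. ✗
z: successors {v, z}; p there: v:F, z:T. ✓
Satisfying worlds: {z}.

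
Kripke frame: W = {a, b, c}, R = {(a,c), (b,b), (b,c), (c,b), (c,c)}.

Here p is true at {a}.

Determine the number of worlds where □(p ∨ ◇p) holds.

0

a: successors {c}; p ∨ ◇p there: c:F. ✗
b: successors {b, c}; p ∨ ◇p there: b:F, c:F. ✗
c: successors {b, c}; p ∨ ◇p there: b:F, c:F. ✗
Satisfying worlds: ∅.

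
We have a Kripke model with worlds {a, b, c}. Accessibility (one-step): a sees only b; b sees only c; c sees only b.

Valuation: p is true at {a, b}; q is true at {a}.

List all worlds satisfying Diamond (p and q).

∅

a: successors {b}; p and q there: b:F. ✗
b: successors {c}; p and q there: c:F. ✗
c: successors {b}; p and q there: b:F. ✗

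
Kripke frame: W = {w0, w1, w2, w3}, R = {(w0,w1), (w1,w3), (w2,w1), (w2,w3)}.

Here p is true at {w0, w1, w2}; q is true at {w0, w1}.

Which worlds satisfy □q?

w0: successors {w1}; q there: w1:T. ✓
w1: successors {w3}; q there: w3:F. ✗
w2: successors {w1, w3}; q there: w1:T, w3:F. ✗
w3: no successors, so □q holds vacuously. ✓

{w0, w3}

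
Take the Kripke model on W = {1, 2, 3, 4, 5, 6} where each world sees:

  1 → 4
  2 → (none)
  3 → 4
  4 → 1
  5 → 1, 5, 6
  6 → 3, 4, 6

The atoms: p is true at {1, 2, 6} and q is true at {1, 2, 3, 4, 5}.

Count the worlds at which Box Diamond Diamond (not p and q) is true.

3

1: successors {4}; Diamond Diamond (not p and q) there: 4:T. ✓
2: no successors, so Box Diamond Diamond (not p and q) holds vacuously. ✓
3: successors {4}; Diamond Diamond (not p and q) there: 4:T. ✓
4: successors {1}; Diamond Diamond (not p and q) there: 1:F. ✗
5: successors {1, 5, 6}; Diamond Diamond (not p and q) there: 1:F, 5:T, 6:T. ✗
6: successors {3, 4, 6}; Diamond Diamond (not p and q) there: 3:F, 4:T, 6:T. ✗
Satisfying worlds: {1, 2, 3}.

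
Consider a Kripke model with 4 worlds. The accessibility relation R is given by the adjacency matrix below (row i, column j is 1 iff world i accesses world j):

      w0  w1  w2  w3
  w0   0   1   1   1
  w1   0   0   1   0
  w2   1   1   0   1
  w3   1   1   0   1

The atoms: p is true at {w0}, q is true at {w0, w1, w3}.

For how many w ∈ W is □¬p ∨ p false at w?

2

w0: □¬p is T, p is T. ✓
w1: □¬p is T, p is F. ✓
w2: □¬p is F, p is F. ✗
w3: □¬p is F, p is F. ✗
Satisfying worlds: {w0, w1}.
So □¬p ∨ p fails at the other 2 worlds.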